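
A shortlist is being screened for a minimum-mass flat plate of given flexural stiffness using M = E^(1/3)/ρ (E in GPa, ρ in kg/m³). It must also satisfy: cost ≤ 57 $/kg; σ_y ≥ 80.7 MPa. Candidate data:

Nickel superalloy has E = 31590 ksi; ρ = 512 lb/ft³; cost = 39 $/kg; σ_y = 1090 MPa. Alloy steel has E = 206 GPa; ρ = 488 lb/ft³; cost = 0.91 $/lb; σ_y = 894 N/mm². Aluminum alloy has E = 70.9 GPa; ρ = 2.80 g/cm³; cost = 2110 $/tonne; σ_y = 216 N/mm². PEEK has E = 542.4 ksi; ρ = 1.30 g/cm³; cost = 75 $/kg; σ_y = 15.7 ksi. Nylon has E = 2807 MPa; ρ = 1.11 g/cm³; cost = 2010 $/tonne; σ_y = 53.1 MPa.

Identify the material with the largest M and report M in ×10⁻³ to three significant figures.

Screen on constraints: cost ≤ 57 $/kg; σ_y ≥ 80.7 MPa. Survivors: nickel superalloy, alloy steel, aluminum alloy.
Putting every candidate on a common basis:
  nickel superalloy: E = 217.8 GPa, ρ = 8201 kg/m³
  alloy steel: E = 206.0 GPa, ρ = 7817 kg/m³
  aluminum alloy: E = 70.90 GPa, ρ = 2800 kg/m³
  aluminum alloy: M = 1.48×10⁻³
  alloy steel: M = 0.756×10⁻³
  nickel superalloy: M = 0.734×10⁻³
The maximum is for aluminum alloy.

aluminum alloy, M = 1.48×10⁻³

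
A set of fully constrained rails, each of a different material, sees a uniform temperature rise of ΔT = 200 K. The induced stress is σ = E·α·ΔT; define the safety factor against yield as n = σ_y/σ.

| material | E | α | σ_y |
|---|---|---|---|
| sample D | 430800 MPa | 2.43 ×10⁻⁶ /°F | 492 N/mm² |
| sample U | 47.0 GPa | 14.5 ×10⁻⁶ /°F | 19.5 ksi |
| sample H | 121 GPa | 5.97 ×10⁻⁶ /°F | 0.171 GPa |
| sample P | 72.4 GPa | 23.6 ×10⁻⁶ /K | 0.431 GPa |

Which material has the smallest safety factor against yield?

sample U

With everything in SI (GPa, ×10⁻⁶/K, MPa):
  sample D: E = 430.8, α = 4.37, σ_y = 492.0 → σ = 377 MPa, n = 1.31
  sample U: E = 47.00, α = 26.1, σ_y = 134.4 → σ = 245 MPa, n = 0.548
  sample H: E = 121.0, α = 10.7, σ_y = 171.0 → σ = 260 MPa, n = 0.658
  sample P: E = 72.40, α = 23.6, σ_y = 431.0 → σ = 342 MPa, n = 1.26
The minimum is sample U at n = 0.548.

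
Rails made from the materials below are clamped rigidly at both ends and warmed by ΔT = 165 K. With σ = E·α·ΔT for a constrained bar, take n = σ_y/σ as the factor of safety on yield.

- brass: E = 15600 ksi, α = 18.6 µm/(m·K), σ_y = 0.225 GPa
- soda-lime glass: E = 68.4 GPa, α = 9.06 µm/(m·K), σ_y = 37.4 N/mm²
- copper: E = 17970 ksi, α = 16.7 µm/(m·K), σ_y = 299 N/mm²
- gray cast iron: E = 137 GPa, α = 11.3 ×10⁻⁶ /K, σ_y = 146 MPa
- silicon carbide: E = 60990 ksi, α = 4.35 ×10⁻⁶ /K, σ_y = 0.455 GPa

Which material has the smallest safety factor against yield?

Converting E to GPa, α to ×10⁻⁶/K, σ_y to MPa, then σ and n for each:
  brass: E = 107.6, α = 18.6, σ_y = 225.0 → σ = 330 MPa, n = 0.682
  soda-lime glass: E = 68.40, α = 9.06, σ_y = 37.40 → σ = 102 MPa, n = 0.366
  copper: E = 123.9, α = 16.7, σ_y = 299.0 → σ = 341 MPa, n = 0.876
  gray cast iron: E = 137.0, α = 11.3, σ_y = 146.0 → σ = 255 MPa, n = 0.572
  silicon carbide: E = 420.5, α = 4.35, σ_y = 455.0 → σ = 302 MPa, n = 1.51
The minimum is soda-lime glass at n = 0.366.

soda-lime glass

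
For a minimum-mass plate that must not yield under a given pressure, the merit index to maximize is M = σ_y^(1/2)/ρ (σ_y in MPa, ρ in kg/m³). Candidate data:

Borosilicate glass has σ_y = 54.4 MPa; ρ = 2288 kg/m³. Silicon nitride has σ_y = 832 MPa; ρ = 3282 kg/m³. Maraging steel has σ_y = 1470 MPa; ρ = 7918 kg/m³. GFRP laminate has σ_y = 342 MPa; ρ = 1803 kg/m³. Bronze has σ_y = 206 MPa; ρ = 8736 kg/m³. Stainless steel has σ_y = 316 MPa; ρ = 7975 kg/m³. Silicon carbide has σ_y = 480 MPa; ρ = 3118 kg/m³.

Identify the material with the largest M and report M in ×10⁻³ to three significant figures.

Computing M directly (units already consistent):
  GFRP laminate: M = 10.3×10⁻³
  silicon nitride: M = 8.79×10⁻³
  silicon carbide: M = 7.03×10⁻³
  maraging steel: M = 4.84×10⁻³
  borosilicate glass: M = 3.22×10⁻³
  stainless steel: M = 2.23×10⁻³
  bronze: M = 1.64×10⁻³
GFRP laminate has the largest M.

GFRP laminate, M = 10.3×10⁻³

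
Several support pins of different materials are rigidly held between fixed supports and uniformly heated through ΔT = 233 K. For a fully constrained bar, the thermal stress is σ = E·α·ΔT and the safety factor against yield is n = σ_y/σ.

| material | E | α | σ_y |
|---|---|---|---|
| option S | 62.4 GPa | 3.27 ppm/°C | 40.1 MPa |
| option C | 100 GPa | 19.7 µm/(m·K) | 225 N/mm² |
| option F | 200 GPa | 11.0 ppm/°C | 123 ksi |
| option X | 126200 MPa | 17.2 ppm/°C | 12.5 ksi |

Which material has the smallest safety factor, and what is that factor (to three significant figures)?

option X, n = 0.170

Per material, after unit conversion:
  option S: E = 62.40, α = 3.27, σ_y = 40.10 → σ = 47.5 MPa, n = 0.843
  option C: E = 100.0, α = 19.7, σ_y = 225.0 → σ = 459 MPa, n = 0.490
  option F: E = 200.0, α = 11.0, σ_y = 848.1 → σ = 513 MPa, n = 1.65
  option X: E = 126.2, α = 17.2, σ_y = 86.18 → σ = 506 MPa, n = 0.170
Smallest n: option X with n = 0.170.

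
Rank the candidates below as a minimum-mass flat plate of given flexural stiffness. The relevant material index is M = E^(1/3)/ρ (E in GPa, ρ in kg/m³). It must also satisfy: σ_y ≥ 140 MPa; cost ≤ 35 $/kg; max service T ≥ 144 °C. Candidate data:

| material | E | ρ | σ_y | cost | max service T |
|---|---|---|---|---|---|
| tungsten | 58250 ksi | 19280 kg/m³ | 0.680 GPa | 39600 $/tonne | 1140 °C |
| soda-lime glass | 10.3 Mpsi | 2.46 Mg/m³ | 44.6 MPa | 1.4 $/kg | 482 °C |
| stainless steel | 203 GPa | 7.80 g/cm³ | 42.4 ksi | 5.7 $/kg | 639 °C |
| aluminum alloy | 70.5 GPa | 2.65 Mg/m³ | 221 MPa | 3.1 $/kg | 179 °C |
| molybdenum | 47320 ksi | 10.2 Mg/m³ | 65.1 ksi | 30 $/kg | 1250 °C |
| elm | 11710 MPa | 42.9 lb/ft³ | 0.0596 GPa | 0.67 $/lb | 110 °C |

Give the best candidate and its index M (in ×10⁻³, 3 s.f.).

aluminum alloy, M = 1.56×10⁻³

Screen on constraints: σ_y ≥ 140 MPa; cost ≤ 35 $/kg; max service T ≥ 144 °C. Survivors: stainless steel, aluminum alloy, molybdenum.
Putting every candidate on a common basis:
  stainless steel: E = 203.0 GPa, ρ = 7800 kg/m³
  aluminum alloy: E = 70.50 GPa, ρ = 2650 kg/m³
  molybdenum: E = 326.3 GPa, ρ = 10200 kg/m³
  aluminum alloy: M = 1.56×10⁻³
  stainless steel: M = 0.753×10⁻³
  molybdenum: M = 0.675×10⁻³
The maximum is for aluminum alloy.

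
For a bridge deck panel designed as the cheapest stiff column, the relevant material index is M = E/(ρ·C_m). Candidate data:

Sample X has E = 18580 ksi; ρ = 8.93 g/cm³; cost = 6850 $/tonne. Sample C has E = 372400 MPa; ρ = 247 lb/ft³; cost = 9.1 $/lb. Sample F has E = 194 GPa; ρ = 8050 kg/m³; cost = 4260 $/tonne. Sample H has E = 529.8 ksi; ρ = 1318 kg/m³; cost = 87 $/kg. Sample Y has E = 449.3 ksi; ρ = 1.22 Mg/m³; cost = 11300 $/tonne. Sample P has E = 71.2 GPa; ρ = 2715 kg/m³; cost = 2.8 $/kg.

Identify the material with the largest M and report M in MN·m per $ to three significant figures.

Convert each candidate to consistent units, then evaluate M:
  sample X: E = 128.1 GPa, ρ = 8930 kg/m³, cost = 6.850 $/kg
  sample C: E = 372.4 GPa, ρ = 3957 kg/m³, cost = 20.06 $/kg
  sample F: E = 194.0 GPa, ρ = 8050 kg/m³, cost = 4.260 $/kg
  sample H: E = 3.653 GPa, ρ = 1318 kg/m³, cost = 87.00 $/kg
  sample Y: E = 3.098 GPa, ρ = 1220 kg/m³, cost = 11.30 $/kg
  sample P: E = 71.20 GPa, ρ = 2715 kg/m³, cost = 2.800 $/kg
  sample P: M = 9.37 MN·m per $
  sample F: M = 5.66 MN·m per $
  sample C: M = 4.69 MN·m per $
  sample X: M = 2.09 MN·m per $
  sample Y: M = 0.225 MN·m per $
  sample H: M = 0.0319 MN·m per $
Sample P ranks first.

sample P, M = 9.37 MN·m per $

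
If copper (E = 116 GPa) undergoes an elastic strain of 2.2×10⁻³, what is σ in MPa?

σ = E·ε = 116000 MPa × 2.2×10⁻³ = 255 MPa.

255 MPa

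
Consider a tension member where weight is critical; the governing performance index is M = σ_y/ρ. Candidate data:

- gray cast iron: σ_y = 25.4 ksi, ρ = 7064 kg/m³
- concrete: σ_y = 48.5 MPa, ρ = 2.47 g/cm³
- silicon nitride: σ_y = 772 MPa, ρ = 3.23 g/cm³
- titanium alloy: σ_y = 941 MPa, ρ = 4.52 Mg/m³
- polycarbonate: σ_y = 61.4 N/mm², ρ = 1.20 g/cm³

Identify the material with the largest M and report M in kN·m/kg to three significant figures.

Normalizing units and computing the index:
  gray cast iron: σ_y = 175.1 MPa, ρ = 7064 kg/m³
  concrete: σ_y = 48.50 MPa, ρ = 2470 kg/m³
  silicon nitride: σ_y = 772.0 MPa, ρ = 3230 kg/m³
  titanium alloy: σ_y = 941.0 MPa, ρ = 4520 kg/m³
  polycarbonate: σ_y = 61.40 MPa, ρ = 1200 kg/m³
  silicon nitride: M = 239 kN·m/kg
  titanium alloy: M = 208 kN·m/kg
  polycarbonate: M = 51.2 kN·m/kg
  gray cast iron: M = 24.8 kN·m/kg
  concrete: M = 19.6 kN·m/kg
The maximum is for silicon nitride.

silicon nitride, M = 239 kN·m/kg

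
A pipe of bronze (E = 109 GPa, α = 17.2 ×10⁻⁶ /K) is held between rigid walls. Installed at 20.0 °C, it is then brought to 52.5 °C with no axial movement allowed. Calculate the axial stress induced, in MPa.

60.9 MPa

ΔT = 32.50 K. Constrained thermal stress σ = E·α·ΔT = 109.0×10³ MPa × 17.2×10⁻⁶ × 32.50 = 60.9 MPa (compressive).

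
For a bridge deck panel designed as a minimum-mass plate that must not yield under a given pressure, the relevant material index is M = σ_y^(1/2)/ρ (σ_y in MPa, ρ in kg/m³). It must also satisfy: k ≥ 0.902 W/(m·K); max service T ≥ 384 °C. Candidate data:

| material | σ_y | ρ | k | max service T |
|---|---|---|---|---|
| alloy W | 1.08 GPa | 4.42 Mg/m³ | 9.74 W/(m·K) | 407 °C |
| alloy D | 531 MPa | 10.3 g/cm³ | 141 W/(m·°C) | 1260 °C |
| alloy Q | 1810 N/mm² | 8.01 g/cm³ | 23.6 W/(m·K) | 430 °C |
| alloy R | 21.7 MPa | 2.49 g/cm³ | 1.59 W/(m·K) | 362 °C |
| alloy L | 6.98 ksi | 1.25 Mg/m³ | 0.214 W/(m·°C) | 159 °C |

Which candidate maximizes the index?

Screen on constraints: k ≥ 0.902 W/(m·K); max service T ≥ 384 °C. Survivors: alloy W, alloy D, alloy Q.
After converting to SI:
  alloy W: σ_y = 1080 MPa, ρ = 4420 kg/m³
  alloy D: σ_y = 531.0 MPa, ρ = 10300 kg/m³
  alloy Q: σ_y = 1810 MPa, ρ = 8010 kg/m³
  alloy W: M = 7.44×10⁻³
  alloy Q: M = 5.31×10⁻³
  alloy D: M = 2.24×10⁻³
Alloy W has the largest M.

alloy W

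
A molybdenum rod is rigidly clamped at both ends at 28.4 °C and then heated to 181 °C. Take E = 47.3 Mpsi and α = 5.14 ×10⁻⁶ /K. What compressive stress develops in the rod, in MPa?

E = 47.3 Mpsi = 326.1 GPa.
ΔT = 152.6 K. Constrained thermal stress σ = E·α·ΔT = 326.1×10³ MPa × 5.14×10⁻⁶ × 152.6 = 256 MPa (compressive).

256 MPa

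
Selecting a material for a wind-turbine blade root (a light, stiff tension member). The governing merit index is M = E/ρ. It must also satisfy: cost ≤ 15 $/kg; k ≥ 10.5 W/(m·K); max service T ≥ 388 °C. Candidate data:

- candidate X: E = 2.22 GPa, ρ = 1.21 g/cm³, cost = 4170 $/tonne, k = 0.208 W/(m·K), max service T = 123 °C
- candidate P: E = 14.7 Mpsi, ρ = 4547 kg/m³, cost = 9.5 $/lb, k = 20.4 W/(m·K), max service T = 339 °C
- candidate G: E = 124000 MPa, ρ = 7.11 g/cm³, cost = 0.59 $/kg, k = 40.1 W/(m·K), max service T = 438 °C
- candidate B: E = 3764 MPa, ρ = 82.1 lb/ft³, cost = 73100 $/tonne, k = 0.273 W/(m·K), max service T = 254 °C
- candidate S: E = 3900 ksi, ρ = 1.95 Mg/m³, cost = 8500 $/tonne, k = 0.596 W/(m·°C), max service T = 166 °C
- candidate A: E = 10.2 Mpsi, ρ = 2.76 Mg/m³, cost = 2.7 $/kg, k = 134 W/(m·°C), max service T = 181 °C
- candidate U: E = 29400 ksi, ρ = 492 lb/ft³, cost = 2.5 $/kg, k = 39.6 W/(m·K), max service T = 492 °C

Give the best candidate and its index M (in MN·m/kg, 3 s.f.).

Screen on constraints: cost ≤ 15 $/kg; k ≥ 10.5 W/(m·K); max service T ≥ 388 °C. Survivors: candidate G, candidate U.
Convert each candidate to consistent units, then evaluate M:
  candidate G: E = 124.0 GPa, ρ = 7110 kg/m³
  candidate U: E = 202.7 GPa, ρ = 7881 kg/m³
  candidate U: M = 25.7 MN·m/kg
  candidate G: M = 17.4 MN·m/kg
The maximum is for candidate U.

candidate U, M = 25.7 MN·m/kg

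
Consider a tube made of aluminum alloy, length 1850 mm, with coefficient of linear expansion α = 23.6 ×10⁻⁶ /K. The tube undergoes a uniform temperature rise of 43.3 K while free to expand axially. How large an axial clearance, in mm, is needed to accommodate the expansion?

1.89 mm

ΔL = α·L₀·ΔT = 23.6×10⁻⁶ × 1850 mm × 43.30 K = 1.89 mm.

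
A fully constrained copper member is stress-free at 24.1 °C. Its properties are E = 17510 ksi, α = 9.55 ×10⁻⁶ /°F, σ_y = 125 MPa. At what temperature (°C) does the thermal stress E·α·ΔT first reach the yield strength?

E = 17510 ksi = 120.7 GPa.
α = 9.55×10⁻⁶/°F × 9/5 = 17.2×10⁻⁶/K.
E·α·ΔT = 125.0 MPa ⇒ ΔT = 125.0 / (120.7×10³ × 17.2×10⁻⁶) = 60.23 K.
T = 24.1 + 60.23 = 84.33 °C.

84.3 °C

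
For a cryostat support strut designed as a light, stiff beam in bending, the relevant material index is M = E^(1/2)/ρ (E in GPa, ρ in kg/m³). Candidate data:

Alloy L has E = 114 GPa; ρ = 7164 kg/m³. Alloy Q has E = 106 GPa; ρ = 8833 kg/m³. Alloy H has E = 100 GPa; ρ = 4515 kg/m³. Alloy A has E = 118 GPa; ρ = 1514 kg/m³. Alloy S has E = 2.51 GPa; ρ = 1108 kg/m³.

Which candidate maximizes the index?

alloy A

Evaluate M for each candidate:
  alloy A: M = 7.17×10⁻³
  alloy H: M = 2.21×10⁻³
  alloy L: M = 1.49×10⁻³
  alloy S: M = 1.43×10⁻³
  alloy Q: M = 1.17×10⁻³
Highest index: alloy A.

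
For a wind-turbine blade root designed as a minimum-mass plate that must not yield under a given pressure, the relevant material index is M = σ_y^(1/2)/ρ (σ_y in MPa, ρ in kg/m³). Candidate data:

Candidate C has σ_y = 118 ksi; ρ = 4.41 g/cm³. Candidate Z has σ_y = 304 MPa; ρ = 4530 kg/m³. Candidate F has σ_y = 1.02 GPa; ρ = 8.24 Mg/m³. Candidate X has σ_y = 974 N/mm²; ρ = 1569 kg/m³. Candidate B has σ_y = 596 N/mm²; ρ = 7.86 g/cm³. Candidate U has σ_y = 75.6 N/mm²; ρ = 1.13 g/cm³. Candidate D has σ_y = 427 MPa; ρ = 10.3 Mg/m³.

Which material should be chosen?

In SI units:
  candidate C: σ_y = 813.6 MPa, ρ = 4410 kg/m³
  candidate Z: σ_y = 304.0 MPa, ρ = 4530 kg/m³
  candidate F: σ_y = 1020 MPa, ρ = 8240 kg/m³
  candidate X: σ_y = 974.0 MPa, ρ = 1569 kg/m³
  candidate B: σ_y = 596.0 MPa, ρ = 7860 kg/m³
  candidate U: σ_y = 75.60 MPa, ρ = 1130 kg/m³
  candidate D: σ_y = 427.0 MPa, ρ = 10300 kg/m³
  candidate X: M = 19.9×10⁻³
  candidate U: M = 7.69×10⁻³
  candidate C: M = 6.47×10⁻³
  candidate F: M = 3.88×10⁻³
  candidate Z: M = 3.85×10⁻³
  candidate B: M = 3.11×10⁻³
  candidate D: M = 2.01×10⁻³
Highest index: candidate X.

candidate X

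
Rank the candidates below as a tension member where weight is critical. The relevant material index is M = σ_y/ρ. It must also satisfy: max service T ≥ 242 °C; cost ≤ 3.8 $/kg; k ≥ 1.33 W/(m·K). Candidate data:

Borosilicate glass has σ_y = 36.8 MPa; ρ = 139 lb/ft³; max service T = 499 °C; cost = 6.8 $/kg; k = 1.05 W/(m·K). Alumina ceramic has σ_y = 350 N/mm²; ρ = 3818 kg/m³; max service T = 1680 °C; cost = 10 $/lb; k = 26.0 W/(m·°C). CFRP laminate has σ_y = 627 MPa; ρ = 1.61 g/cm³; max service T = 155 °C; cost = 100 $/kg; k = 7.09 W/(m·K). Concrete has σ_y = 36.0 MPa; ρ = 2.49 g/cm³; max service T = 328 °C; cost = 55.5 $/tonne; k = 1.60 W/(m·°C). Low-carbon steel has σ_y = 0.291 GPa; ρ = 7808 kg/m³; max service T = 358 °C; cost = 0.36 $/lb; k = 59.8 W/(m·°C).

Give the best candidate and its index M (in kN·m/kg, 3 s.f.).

low-carbon steel, M = 37.3 kN·m/kg

Screen on constraints: max service T ≥ 242 °C; cost ≤ 3.8 $/kg; k ≥ 1.33 W/(m·K). Survivors: concrete, low-carbon steel.
In SI units:
  concrete: σ_y = 36.00 MPa, ρ = 2490 kg/m³
  low-carbon steel: σ_y = 291.0 MPa, ρ = 7808 kg/m³
  low-carbon steel: M = 37.3 kN·m/kg
  concrete: M = 14.5 kN·m/kg
The maximum is for low-carbon steel.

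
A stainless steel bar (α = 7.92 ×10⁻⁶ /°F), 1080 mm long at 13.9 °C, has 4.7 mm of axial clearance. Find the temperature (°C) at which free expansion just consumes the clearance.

α = 7.92×10⁻⁶/°F × 9/5 = 14.3×10⁻⁶/K.
α·L₀·ΔT = 4.7 mm ⇒ ΔT = 4.7 / (14.3×10⁻⁶ × 1080.0) = 305.3 K.
T = 13.9 + 305.3 = 319.2 °C.

319 °C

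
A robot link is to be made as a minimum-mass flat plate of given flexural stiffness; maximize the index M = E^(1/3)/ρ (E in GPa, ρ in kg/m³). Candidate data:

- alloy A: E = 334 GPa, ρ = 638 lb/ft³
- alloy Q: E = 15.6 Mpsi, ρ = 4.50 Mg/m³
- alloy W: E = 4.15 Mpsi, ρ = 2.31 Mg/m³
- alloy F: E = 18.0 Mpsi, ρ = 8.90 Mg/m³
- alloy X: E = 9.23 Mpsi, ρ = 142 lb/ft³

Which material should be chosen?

alloy X

Normalizing units and computing the index:
  alloy A: E = 334.0 GPa, ρ = 10220 kg/m³
  alloy Q: E = 107.6 GPa, ρ = 4500 kg/m³
  alloy W: E = 28.61 GPa, ρ = 2310 kg/m³
  alloy F: E = 124.1 GPa, ρ = 8900 kg/m³
  alloy X: E = 63.64 GPa, ρ = 2275 kg/m³
  alloy X: M = 1.76×10⁻³
  alloy W: M = 1.32×10⁻³
  alloy Q: M = 1.06×10⁻³
  alloy A: M = 0.679×10⁻³
  alloy F: M = 0.560×10⁻³
Alloy X has the largest M.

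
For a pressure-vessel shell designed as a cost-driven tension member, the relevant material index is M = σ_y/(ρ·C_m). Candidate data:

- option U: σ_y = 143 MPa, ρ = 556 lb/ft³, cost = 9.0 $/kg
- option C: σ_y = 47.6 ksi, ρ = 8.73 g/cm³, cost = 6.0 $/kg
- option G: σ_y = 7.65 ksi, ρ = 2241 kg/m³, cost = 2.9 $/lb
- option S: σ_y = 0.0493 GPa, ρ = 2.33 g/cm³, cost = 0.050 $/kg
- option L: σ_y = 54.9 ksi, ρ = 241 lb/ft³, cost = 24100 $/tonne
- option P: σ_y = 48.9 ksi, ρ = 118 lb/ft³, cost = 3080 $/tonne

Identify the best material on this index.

Putting every candidate on a common basis:
  option U: σ_y = 143.0 MPa, ρ = 8906 kg/m³, cost = 9.000 $/kg
  option C: σ_y = 328.2 MPa, ρ = 8730 kg/m³, cost = 6.000 $/kg
  option G: σ_y = 52.74 MPa, ρ = 2241 kg/m³, cost = 6.393 $/kg
  option S: σ_y = 49.30 MPa, ρ = 2330 kg/m³, cost = 0.05000 $/kg
  option L: σ_y = 378.5 MPa, ρ = 3860 kg/m³, cost = 24.10 $/kg
  option P: σ_y = 337.2 MPa, ρ = 1890 kg/m³, cost = 3.080 $/kg
  option S: M = 423 kN·m per $
  option P: M = 57.9 kN·m per $
  option C: M = 6.27 kN·m per $
  option L: M = 4.07 kN·m per $
  option G: M = 3.68 kN·m per $
  option U: M = 1.78 kN·m per $
Highest index: option S.

option S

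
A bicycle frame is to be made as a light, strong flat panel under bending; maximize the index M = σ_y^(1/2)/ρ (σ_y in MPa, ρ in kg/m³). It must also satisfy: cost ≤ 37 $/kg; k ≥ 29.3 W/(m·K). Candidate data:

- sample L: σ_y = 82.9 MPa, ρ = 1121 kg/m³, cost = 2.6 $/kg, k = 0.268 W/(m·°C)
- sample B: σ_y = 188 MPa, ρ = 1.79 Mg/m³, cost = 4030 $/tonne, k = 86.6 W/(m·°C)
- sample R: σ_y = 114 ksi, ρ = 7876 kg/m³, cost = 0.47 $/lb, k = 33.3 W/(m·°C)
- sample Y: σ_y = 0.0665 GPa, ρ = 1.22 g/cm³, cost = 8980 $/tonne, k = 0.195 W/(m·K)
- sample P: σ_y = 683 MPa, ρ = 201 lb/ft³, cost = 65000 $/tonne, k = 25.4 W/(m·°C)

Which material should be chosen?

sample B

Screen on constraints: cost ≤ 37 $/kg; k ≥ 29.3 W/(m·K). Survivors: sample B, sample R.
In SI units:
  sample B: σ_y = 188.0 MPa, ρ = 1790 kg/m³
  sample R: σ_y = 786.0 MPa, ρ = 7876 kg/m³
  sample B: M = 7.66×10⁻³
  sample R: M = 3.56×10⁻³
The maximum is for sample B.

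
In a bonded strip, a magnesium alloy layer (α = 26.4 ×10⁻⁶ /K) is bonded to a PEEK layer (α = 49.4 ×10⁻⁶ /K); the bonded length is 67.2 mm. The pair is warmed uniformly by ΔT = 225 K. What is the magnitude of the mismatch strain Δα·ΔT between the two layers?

Δα = |26.4 − 49.4|×10⁻⁶/K = 23.0×10⁻⁶/K.
Mismatch strain = Δα·ΔT = 23.0×10⁻⁶ × 225.0 = 5.17×10⁻³.

5.17×10⁻³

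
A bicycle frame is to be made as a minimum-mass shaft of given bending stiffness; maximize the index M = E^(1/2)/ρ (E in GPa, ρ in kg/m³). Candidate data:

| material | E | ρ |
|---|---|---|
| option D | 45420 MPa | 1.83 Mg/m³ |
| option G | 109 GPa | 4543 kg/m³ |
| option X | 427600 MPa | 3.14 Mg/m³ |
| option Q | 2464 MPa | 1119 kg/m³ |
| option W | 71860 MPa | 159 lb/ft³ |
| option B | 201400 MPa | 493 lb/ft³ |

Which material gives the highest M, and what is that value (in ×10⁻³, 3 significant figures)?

option X, M = 6.59×10⁻³

Normalizing units and computing the index:
  option D: E = 45.42 GPa, ρ = 1830 kg/m³
  option G: E = 109.0 GPa, ρ = 4543 kg/m³
  option X: E = 427.6 GPa, ρ = 3140 kg/m³
  option Q: E = 2.464 GPa, ρ = 1119 kg/m³
  option W: E = 71.86 GPa, ρ = 2547 kg/m³
  option B: E = 201.4 GPa, ρ = 7897 kg/m³
  option X: M = 6.59×10⁻³
  option D: M = 3.68×10⁻³
  option W: M = 3.33×10⁻³
  option G: M = 2.30×10⁻³
  option B: M = 1.80×10⁻³
  option Q: M = 1.40×10⁻³
Option X has the largest M.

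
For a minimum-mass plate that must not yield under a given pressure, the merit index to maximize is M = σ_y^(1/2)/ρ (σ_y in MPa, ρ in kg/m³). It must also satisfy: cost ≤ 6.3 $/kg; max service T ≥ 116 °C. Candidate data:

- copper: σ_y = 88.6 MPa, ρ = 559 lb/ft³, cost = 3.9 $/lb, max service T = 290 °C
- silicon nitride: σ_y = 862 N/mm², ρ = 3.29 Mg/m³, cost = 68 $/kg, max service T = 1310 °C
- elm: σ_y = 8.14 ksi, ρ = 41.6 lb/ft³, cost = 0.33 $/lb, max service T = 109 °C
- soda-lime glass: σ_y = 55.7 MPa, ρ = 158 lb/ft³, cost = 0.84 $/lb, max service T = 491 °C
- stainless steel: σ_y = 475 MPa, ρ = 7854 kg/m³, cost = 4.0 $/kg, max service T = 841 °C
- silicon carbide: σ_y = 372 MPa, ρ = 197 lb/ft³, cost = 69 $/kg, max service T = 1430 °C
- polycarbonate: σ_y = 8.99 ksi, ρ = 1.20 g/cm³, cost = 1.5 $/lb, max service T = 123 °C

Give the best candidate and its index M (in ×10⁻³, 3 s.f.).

Screen on constraints: cost ≤ 6.3 $/kg; max service T ≥ 116 °C. Survivors: soda-lime glass, stainless steel, polycarbonate.
After converting to SI:
  soda-lime glass: σ_y = 55.70 MPa, ρ = 2531 kg/m³
  stainless steel: σ_y = 475.0 MPa, ρ = 7854 kg/m³
  polycarbonate: σ_y = 61.98 MPa, ρ = 1200 kg/m³
  polycarbonate: M = 6.56×10⁻³
  soda-lime glass: M = 2.95×10⁻³
  stainless steel: M = 2.77×10⁻³
Polycarbonate has the largest M.

polycarbonate, M = 6.56×10⁻³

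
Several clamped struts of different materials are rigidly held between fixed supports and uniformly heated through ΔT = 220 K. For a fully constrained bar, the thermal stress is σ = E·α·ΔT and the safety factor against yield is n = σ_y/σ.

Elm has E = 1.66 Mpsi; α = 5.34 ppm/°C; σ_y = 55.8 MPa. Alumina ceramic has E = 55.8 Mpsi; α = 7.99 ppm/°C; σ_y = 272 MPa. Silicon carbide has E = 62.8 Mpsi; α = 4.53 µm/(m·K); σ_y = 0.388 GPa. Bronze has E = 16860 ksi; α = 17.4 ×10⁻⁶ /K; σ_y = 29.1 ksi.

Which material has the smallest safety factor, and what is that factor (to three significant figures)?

Converting E to GPa, α to ×10⁻⁶/K, σ_y to MPa, then σ and n for each:
  elm: E = 11.45, α = 5.34, σ_y = 55.80 → σ = 13.4 MPa, n = 4.15
  alumina ceramic: E = 384.7, α = 7.99, σ_y = 272.0 → σ = 676 MPa, n = 0.402
  silicon carbide: E = 433.0, α = 4.53, σ_y = 388.0 → σ = 432 MPa, n = 0.899
  bronze: E = 116.2, α = 17.4, σ_y = 200.6 → σ = 445 MPa, n = 0.451
Alumina ceramic has the lowest safety factor, n = 0.402.

alumina ceramic, n = 0.402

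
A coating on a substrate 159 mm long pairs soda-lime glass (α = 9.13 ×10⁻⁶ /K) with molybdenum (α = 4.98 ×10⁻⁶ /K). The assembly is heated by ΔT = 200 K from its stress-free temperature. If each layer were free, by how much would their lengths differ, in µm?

132 µm

Δα = |9.13 − 4.98|×10⁻⁶/K = 4.15×10⁻⁶/K.
ΔL_mismatch = Δα·L·ΔT = 4.15×10⁻⁶ × 159.0 mm × 200.0 K = 132 µm.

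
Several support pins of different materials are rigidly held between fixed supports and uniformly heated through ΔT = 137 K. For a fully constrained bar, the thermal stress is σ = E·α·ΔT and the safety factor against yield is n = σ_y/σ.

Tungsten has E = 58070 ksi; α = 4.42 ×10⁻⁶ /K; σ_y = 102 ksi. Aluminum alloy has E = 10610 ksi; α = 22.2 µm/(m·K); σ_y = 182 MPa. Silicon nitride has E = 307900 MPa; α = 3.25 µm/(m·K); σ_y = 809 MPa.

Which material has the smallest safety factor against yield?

Per material, after unit conversion:
  tungsten: E = 400.4, α = 4.42, σ_y = 703.3 → σ = 242 MPa, n = 2.90
  aluminum alloy: E = 73.15, α = 22.2, σ_y = 182.0 → σ = 222 MPa, n = 0.818
  silicon nitride: E = 307.9, α = 3.25, σ_y = 809.0 → σ = 137 MPa, n = 5.90
Smallest n: aluminum alloy with n = 0.818.

aluminum alloy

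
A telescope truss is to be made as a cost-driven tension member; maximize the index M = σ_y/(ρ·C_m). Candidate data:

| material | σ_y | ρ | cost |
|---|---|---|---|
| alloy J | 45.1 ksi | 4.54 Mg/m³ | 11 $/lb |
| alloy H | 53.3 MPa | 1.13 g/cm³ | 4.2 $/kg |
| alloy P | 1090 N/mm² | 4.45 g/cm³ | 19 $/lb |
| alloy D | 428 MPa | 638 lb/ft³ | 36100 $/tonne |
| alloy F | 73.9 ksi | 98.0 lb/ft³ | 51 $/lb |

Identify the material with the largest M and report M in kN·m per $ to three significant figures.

alloy H, M = 11.2 kN·m per $

Normalizing units and computing the index:
  alloy J: σ_y = 311.0 MPa, ρ = 4540 kg/m³, cost = 24.25 $/kg
  alloy H: σ_y = 53.30 MPa, ρ = 1130 kg/m³, cost = 4.200 $/kg
  alloy P: σ_y = 1090 MPa, ρ = 4450 kg/m³, cost = 41.89 $/kg
  alloy D: σ_y = 428.0 MPa, ρ = 10220 kg/m³, cost = 36.10 $/kg
  alloy F: σ_y = 509.5 MPa, ρ = 1570 kg/m³, cost = 112.4 $/kg
  alloy H: M = 11.2 kN·m per $
  alloy P: M = 5.85 kN·m per $
  alloy F: M = 2.89 kN·m per $
  alloy J: M = 2.82 kN·m per $
  alloy D: M = 1.16 kN·m per $
Highest index: alloy H.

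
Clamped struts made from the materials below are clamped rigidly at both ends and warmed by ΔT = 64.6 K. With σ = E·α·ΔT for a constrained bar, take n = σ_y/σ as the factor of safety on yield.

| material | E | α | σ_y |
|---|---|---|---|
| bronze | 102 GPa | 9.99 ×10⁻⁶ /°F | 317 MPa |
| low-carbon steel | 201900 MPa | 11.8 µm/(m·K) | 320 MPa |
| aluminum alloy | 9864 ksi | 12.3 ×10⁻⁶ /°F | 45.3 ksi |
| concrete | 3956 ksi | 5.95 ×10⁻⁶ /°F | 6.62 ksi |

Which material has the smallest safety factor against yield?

low-carbon steel

Per material, after unit conversion:
  bronze: E = 102.0, α = 18.0, σ_y = 317.0 → σ = 118 MPa, n = 2.68
  low-carbon steel: E = 201.9, α = 11.8, σ_y = 320.0 → σ = 154 MPa, n = 2.08
  aluminum alloy: E = 68.01, α = 22.1, σ_y = 312.3 → σ = 97.3 MPa, n = 3.21
  concrete: E = 27.28, α = 10.7, σ_y = 45.64 → σ = 18.9 MPa, n = 2.42
Smallest n: low-carbon steel with n = 2.08.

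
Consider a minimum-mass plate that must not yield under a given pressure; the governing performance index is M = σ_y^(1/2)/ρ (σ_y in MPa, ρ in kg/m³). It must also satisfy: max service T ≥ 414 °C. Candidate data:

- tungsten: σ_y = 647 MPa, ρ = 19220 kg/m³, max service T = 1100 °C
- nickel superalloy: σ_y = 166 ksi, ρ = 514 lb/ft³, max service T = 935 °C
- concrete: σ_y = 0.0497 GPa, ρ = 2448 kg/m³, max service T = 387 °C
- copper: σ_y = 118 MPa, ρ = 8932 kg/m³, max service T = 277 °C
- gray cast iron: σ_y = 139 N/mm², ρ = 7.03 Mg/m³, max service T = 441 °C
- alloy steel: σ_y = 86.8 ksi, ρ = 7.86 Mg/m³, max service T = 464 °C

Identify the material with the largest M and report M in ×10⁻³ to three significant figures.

nickel superalloy, M = 4.11×10⁻³

Screen on constraints: max service T ≥ 414 °C. Survivors: tungsten, nickel superalloy, gray cast iron, alloy steel.
Normalizing units and computing the index:
  tungsten: σ_y = 647.0 MPa, ρ = 19220 kg/m³
  nickel superalloy: σ_y = 1145 MPa, ρ = 8233 kg/m³
  gray cast iron: σ_y = 139.0 MPa, ρ = 7030 kg/m³
  alloy steel: σ_y = 598.5 MPa, ρ = 7860 kg/m³
  nickel superalloy: M = 4.11×10⁻³
  alloy steel: M = 3.11×10⁻³
  gray cast iron: M = 1.68×10⁻³
  tungsten: M = 1.32×10⁻³
Nickel superalloy ranks first.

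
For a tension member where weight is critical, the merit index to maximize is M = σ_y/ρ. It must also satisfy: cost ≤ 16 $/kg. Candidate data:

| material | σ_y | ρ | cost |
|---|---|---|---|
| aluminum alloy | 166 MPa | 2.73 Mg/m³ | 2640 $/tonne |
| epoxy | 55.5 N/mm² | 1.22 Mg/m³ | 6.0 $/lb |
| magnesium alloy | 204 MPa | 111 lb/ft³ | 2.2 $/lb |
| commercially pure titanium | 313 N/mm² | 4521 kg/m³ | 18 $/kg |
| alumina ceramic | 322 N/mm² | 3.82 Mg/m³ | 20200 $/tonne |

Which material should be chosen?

Screen on constraints: cost ≤ 16 $/kg. Survivors: aluminum alloy, epoxy, magnesium alloy.
Convert each candidate to consistent units, then evaluate M:
  aluminum alloy: σ_y = 166.0 MPa, ρ = 2730 kg/m³
  epoxy: σ_y = 55.50 MPa, ρ = 1220 kg/m³
  magnesium alloy: σ_y = 204.0 MPa, ρ = 1778 kg/m³
  magnesium alloy: M = 115 kN·m/kg
  aluminum alloy: M = 60.8 kN·m/kg
  epoxy: M = 45.5 kN·m/kg
The maximum is for magnesium alloy.

magnesium alloy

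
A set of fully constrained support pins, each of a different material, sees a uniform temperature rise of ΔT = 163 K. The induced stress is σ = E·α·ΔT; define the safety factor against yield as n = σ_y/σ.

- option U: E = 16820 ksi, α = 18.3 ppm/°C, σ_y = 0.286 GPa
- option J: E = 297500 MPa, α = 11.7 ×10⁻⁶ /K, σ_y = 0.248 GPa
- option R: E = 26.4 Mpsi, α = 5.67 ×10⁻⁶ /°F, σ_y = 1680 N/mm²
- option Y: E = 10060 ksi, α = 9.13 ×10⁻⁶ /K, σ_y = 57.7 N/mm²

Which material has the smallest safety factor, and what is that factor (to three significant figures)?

Per material, after unit conversion:
  option U: E = 116.0, α = 18.3, σ_y = 286.0 → σ = 346 MPa, n = 0.827
  option J: E = 297.5, α = 11.7, σ_y = 248.0 → σ = 567 MPa, n = 0.437
  option R: E = 182.0, α = 10.2, σ_y = 1680 → σ = 303 MPa, n = 5.55
  option Y: E = 69.36, α = 9.13, σ_y = 57.70 → σ = 103 MPa, n = 0.559
Option J has the lowest safety factor, n = 0.437.

option J, n = 0.437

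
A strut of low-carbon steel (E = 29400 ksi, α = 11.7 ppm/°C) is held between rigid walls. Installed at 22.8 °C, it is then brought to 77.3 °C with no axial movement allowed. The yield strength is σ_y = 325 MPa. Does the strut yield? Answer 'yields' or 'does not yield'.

does not yield

E = 29400 ksi = 202.7 GPa.
ΔT = 54.50 K. Constrained thermal stress σ = E·α·ΔT = 202.7×10³ MPa × 11.7×10⁻⁶ × 54.50 = 129 MPa (compressive).
Compare to σ_y = 325 MPa: σ < σ_y, so it does not yield.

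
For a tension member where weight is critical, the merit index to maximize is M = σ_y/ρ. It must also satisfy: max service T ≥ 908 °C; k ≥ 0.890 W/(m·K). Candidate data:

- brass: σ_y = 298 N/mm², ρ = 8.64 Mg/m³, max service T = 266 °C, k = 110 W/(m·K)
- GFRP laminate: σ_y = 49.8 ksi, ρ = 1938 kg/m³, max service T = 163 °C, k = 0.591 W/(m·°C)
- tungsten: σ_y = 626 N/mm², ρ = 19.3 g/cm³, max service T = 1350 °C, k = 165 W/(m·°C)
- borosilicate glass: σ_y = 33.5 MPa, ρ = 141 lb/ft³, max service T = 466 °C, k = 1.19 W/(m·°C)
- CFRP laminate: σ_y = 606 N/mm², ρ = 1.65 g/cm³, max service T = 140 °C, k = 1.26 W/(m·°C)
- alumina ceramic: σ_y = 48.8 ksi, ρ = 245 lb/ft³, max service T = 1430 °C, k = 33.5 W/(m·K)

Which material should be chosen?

Screen on constraints: max service T ≥ 908 °C; k ≥ 0.890 W/(m·K). Survivors: tungsten, alumina ceramic.
In SI units:
  tungsten: σ_y = 626.0 MPa, ρ = 19300 kg/m³
  alumina ceramic: σ_y = 336.5 MPa, ρ = 3925 kg/m³
  alumina ceramic: M = 85.7 kN·m/kg
  tungsten: M = 32.4 kN·m/kg
Alumina ceramic has the largest M.

alumina ceramic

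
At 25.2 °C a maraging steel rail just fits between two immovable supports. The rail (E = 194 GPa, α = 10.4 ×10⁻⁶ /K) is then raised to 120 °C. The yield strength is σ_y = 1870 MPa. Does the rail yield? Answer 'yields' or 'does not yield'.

ΔT = 94.80 K. Constrained thermal stress σ = E·α·ΔT = 194.0×10³ MPa × 10.4×10⁻⁶ × 94.80 = 191 MPa (compressive).
Compare to σ_y = 1870 MPa: σ < σ_y, so it does not yield.

does not yield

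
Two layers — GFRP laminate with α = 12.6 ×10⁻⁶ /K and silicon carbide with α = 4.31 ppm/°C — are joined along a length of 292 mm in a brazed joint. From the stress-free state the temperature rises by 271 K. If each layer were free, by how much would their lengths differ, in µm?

656 µm

Δα = |12.6 − 4.31|×10⁻⁶/K = 8.29×10⁻⁶/K.
ΔL_mismatch = Δα·L·ΔT = 8.29×10⁻⁶ × 292.0 mm × 271.0 K = 656 µm.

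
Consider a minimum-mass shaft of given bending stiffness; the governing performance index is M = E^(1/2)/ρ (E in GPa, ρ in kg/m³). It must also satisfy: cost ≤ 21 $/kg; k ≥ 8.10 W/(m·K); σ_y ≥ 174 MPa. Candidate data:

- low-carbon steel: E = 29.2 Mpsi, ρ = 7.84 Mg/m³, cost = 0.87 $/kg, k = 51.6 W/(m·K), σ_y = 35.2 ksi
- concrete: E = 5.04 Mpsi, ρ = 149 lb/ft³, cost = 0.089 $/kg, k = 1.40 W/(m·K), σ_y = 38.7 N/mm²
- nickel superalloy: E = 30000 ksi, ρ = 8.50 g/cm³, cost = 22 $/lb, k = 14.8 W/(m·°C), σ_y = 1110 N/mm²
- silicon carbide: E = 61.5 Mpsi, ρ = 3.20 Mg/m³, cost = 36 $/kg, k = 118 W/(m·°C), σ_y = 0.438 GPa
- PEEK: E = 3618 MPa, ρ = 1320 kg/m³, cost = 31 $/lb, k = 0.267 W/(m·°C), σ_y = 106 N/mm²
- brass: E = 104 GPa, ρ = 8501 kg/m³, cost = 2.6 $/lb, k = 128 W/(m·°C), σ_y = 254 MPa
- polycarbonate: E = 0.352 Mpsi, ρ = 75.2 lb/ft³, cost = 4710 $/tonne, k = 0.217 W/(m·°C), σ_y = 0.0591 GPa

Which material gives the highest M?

low-carbon steel

Screen on constraints: cost ≤ 21 $/kg; k ≥ 8.10 W/(m·K); σ_y ≥ 174 MPa. Survivors: low-carbon steel, brass.
Putting every candidate on a common basis:
  low-carbon steel: E = 201.3 GPa, ρ = 7840 kg/m³
  brass: E = 104.0 GPa, ρ = 8501 kg/m³
  low-carbon steel: M = 1.81×10⁻³
  brass: M = 1.20×10⁻³
The maximum is for low-carbon steel.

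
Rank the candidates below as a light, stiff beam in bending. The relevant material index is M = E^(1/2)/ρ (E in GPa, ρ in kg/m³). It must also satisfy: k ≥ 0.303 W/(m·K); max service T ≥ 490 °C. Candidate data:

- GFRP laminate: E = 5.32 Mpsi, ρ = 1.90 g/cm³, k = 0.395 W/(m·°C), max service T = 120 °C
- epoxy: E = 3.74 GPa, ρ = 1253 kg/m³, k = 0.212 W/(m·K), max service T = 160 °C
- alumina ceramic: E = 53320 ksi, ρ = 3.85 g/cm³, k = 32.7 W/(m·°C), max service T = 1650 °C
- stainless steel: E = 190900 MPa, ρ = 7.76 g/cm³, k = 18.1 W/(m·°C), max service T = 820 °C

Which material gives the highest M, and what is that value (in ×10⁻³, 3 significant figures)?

alumina ceramic, M = 4.98×10⁻³

Screen on constraints: k ≥ 0.303 W/(m·K); max service T ≥ 490 °C. Survivors: alumina ceramic, stainless steel.
Convert each candidate to consistent units, then evaluate M:
  alumina ceramic: E = 367.6 GPa, ρ = 3850 kg/m³
  stainless steel: E = 190.9 GPa, ρ = 7760 kg/m³
  alumina ceramic: M = 4.98×10⁻³
  stainless steel: M = 1.78×10⁻³
Highest index: alumina ceramic.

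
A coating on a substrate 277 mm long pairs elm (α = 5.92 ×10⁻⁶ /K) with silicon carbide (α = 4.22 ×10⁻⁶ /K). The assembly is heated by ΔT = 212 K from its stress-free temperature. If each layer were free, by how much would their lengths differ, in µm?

Δα = |5.92 − 4.22|×10⁻⁶/K = 1.70×10⁻⁶/K.
ΔL_mismatch = Δα·L·ΔT = 1.70×10⁻⁶ × 277.0 mm × 212.0 K = 99.8 µm.

99.8 µm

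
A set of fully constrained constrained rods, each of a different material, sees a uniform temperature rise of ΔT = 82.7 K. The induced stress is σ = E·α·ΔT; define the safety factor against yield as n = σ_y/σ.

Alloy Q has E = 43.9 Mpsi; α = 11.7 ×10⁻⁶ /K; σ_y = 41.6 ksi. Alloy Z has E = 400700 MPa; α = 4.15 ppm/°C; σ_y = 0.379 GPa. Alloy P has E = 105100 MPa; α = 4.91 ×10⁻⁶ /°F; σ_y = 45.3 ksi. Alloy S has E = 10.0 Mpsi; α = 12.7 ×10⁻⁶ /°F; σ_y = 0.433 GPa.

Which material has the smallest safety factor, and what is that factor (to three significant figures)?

In consistent units (E in GPa, α in ×10⁻⁶/K, σ_y in MPa):
  alloy Q: E = 302.7, α = 11.7, σ_y = 286.8 → σ = 293 MPa, n = 0.979
  alloy Z: E = 400.7, α = 4.15, σ_y = 379.0 → σ = 138 MPa, n = 2.76
  alloy P: E = 105.1, α = 8.84, σ_y = 312.3 → σ = 76.8 MPa, n = 4.07
  alloy S: E = 68.95, α = 22.9, σ_y = 433.0 → σ = 130 MPa, n = 3.32
Smallest n: alloy Q with n = 0.979.

alloy Q, n = 0.979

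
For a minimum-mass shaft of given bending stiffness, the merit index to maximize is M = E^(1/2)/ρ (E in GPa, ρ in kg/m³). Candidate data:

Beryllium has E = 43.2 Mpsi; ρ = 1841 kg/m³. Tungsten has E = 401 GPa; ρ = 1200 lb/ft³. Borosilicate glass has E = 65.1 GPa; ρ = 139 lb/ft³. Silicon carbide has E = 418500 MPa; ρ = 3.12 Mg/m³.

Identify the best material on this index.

beryllium

In SI units:
  beryllium: E = 297.9 GPa, ρ = 1841 kg/m³
  tungsten: E = 401.0 GPa, ρ = 19220 kg/m³
  borosilicate glass: E = 65.10 GPa, ρ = 2227 kg/m³
  silicon carbide: E = 418.5 GPa, ρ = 3120 kg/m³
  beryllium: M = 9.37×10⁻³
  silicon carbide: M = 6.56×10⁻³
  borosilicate glass: M = 3.62×10⁻³
  tungsten: M = 1.04×10⁻³
Beryllium ranks first.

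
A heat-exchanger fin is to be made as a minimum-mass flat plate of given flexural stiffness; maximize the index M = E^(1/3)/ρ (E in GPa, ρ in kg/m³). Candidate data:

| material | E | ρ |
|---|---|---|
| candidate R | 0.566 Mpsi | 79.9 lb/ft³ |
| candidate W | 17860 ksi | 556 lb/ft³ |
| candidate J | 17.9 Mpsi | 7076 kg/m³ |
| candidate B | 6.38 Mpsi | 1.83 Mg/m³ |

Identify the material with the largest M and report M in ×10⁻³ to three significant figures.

candidate B, M = 1.93×10⁻³

After converting to SI:
  candidate R: E = 3.902 GPa, ρ = 1280 kg/m³
  candidate W: E = 123.1 GPa, ρ = 8906 kg/m³
  candidate J: E = 123.4 GPa, ρ = 7076 kg/m³
  candidate B: E = 43.99 GPa, ρ = 1830 kg/m³
  candidate B: M = 1.93×10⁻³
  candidate R: M = 1.23×10⁻³
  candidate J: M = 0.704×10⁻³
  candidate W: M = 0.559×10⁻³
Highest index: candidate B.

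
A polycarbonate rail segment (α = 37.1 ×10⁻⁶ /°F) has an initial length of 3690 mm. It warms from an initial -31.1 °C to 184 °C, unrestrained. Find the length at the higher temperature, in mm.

3743.0 mm

Convert α: 37.1×10⁻⁶/°F × (9/5) = 66.8×10⁻⁶/K.
ΔT = 184 − (-31.1) = 215.1 K.
ΔL = α·L₀·ΔT = 66.8×10⁻⁶ × 3690 mm × 215.1 K = 53.0 mm.
L = L₀ + ΔL = 3690 + 53.0 = 3743.0 mm.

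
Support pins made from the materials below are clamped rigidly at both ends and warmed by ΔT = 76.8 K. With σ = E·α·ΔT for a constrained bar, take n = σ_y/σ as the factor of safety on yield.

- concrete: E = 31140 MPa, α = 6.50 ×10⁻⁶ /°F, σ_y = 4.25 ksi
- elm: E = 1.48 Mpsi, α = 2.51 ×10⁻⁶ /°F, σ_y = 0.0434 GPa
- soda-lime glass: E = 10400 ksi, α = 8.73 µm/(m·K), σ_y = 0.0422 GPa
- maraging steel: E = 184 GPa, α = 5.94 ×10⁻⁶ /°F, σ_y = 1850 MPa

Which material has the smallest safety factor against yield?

Converting E to GPa, α to ×10⁻⁶/K, σ_y to MPa, then σ and n for each:
  concrete: E = 31.14, α = 11.7, σ_y = 29.30 → σ = 28.0 MPa, n = 1.05
  elm: E = 10.20, α = 4.52, σ_y = 43.40 → σ = 3.54 MPa, n = 12.3
  soda-lime glass: E = 71.71, α = 8.73, σ_y = 42.20 → σ = 48.1 MPa, n = 0.878
  maraging steel: E = 184.0, α = 10.7, σ_y = 1850 → σ = 151 MPa, n = 12.2
Soda-lime glass has the lowest safety factor, n = 0.878.

soda-lime glass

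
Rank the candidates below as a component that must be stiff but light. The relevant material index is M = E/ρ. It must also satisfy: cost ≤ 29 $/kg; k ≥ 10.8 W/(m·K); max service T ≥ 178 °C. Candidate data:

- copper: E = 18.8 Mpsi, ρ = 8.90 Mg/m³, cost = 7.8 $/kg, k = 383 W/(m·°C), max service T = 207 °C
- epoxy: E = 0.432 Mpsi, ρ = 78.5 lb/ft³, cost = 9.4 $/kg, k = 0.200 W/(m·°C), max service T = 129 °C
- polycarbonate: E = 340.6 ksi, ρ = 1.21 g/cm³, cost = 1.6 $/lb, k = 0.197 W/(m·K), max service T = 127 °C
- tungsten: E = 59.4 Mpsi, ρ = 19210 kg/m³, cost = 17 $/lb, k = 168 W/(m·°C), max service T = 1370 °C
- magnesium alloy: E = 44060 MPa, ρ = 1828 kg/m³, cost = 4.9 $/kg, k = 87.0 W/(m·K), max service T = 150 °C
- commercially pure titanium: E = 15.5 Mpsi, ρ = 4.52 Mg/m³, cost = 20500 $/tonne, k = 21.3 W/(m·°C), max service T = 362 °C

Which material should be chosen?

Screen on constraints: cost ≤ 29 $/kg; k ≥ 10.8 W/(m·K); max service T ≥ 178 °C. Survivors: copper, commercially pure titanium.
Normalizing units and computing the index:
  copper: E = 129.6 GPa, ρ = 8900 kg/m³
  commercially pure titanium: E = 106.9 GPa, ρ = 4520 kg/m³
  commercially pure titanium: M = 23.6 MN·m/kg
  copper: M = 14.6 MN·m/kg
Highest index: commercially pure titanium.

commercially pure titanium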